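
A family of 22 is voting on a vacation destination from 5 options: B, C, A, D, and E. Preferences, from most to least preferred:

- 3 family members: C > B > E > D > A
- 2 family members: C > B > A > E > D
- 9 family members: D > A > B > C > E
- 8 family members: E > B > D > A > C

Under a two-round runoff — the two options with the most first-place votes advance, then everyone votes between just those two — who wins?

E

Round 1 first-place votes: B 0, C 5, A 0, D 9, E 8.
D and E advance.
Runoff: D is preferred to E by 9 voters; E by 13.
E wins the runoff.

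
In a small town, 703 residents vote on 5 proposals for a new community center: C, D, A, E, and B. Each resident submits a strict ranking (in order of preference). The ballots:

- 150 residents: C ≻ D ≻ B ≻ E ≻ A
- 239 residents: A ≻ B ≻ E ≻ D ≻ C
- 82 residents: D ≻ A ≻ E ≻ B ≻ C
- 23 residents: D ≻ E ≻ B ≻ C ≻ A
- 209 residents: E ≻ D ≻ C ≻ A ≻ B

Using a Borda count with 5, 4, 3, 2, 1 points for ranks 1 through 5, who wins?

D

C: 150·5 + 239·1 + 82·1 + 23·2 + 209·3 = 1744
D: 150·4 + 239·2 + 82·5 + 23·5 + 209·4 = 2439
A: 150·1 + 239·5 + 82·4 + 23·1 + 209·2 = 2114
E: 150·2 + 239·3 + 82·3 + 23·4 + 209·5 = 2400
B: 150·3 + 239·4 + 82·2 + 23·3 + 209·1 = 1848
D has the highest Borda score (2439).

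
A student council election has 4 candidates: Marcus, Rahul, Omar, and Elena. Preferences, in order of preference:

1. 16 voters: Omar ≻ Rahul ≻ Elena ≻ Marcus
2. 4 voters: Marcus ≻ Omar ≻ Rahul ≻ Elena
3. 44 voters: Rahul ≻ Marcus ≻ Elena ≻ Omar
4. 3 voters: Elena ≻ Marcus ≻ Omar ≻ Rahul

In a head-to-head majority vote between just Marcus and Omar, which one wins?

Marcus

Voters preferring Marcus to Omar: 51; preferring Omar to Marcus: 16.
Marcus wins the head-to-head.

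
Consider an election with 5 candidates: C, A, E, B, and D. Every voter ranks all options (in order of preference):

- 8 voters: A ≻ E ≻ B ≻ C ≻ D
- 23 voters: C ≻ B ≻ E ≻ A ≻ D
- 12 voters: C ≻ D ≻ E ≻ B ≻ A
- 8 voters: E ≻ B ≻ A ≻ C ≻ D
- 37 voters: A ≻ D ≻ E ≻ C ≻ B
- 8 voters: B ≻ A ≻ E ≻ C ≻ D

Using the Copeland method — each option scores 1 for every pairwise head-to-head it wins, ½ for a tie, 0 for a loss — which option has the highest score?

A

C: beats B and D; loses to A and E → score 2.
A: beats C, E, and D; loses to B → score 3.
E: beats C and B; loses to A and D → score 2.
B: beats A; loses to C, E, and D → score 1.
D: beats E and B; loses to C and A → score 2.
A has the best pairwise record.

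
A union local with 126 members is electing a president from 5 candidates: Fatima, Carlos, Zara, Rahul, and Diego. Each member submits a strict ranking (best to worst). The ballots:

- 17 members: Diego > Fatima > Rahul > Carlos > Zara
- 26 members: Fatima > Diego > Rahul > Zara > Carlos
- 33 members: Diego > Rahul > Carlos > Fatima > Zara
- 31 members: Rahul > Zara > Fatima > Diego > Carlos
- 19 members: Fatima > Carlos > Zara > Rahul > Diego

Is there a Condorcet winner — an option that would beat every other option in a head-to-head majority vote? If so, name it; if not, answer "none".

Checking pairwise contests:
Rahul beats Fatima 64–62.
Fatima beats Carlos 93–33.
Fatima beats Zara 95–31.
Diego beats Rahul 76–50.
Fatima beats Diego 76–50.
Every option loses at least one head-to-head, so there is no Condorcet winner.

none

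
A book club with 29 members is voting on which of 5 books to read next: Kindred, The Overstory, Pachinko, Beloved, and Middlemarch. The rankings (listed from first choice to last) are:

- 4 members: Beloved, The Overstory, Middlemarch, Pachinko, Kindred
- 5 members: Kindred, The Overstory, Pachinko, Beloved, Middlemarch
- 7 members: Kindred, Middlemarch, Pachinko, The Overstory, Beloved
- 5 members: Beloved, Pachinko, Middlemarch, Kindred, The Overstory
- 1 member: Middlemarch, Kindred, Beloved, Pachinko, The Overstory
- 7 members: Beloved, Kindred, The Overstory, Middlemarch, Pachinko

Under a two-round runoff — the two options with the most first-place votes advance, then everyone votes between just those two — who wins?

Beloved

Round 1 first-place votes: Kindred 12, The Overstory 0, Pachinko 0, Beloved 16, Middlemarch 1.
Beloved and Kindred advance.
Runoff: Beloved is preferred to Kindred by 16 voters; Kindred by 13.
Beloved wins the runoff.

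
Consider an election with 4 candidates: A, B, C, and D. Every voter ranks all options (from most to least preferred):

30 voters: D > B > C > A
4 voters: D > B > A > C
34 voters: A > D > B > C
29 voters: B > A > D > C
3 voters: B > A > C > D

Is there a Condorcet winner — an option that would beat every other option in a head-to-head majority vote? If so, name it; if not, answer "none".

Checking pairwise contests:
B beats A 66–34.
D beats B 68–32.
A beats C 70–30.
A beats D 66–34.
Every option loses at least one head-to-head, so there is no Condorcet winner.

none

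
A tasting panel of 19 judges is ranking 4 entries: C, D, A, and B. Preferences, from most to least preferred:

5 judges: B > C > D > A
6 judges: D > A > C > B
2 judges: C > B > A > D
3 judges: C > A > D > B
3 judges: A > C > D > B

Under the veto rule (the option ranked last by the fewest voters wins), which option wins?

Last-place votes: C 0, D 2, A 5, B 12.
C is ranked last by the fewest voters, so C wins.

C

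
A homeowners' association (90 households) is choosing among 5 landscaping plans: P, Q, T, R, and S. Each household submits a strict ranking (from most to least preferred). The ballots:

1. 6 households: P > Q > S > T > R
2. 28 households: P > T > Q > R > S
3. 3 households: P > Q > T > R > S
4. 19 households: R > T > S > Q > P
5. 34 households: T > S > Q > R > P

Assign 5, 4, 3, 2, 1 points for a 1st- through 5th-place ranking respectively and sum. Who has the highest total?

T

P: 6·5 + 28·5 + 3·5 + 19·1 + 34·1 = 238
Q: 6·4 + 28·3 + 3·4 + 19·2 + 34·3 = 260
T: 6·2 + 28·4 + 3·3 + 19·4 + 34·5 = 379
R: 6·1 + 28·2 + 3·2 + 19·5 + 34·2 = 231
S: 6·3 + 28·1 + 3·1 + 19·3 + 34·4 = 242
T has the highest Borda score (379).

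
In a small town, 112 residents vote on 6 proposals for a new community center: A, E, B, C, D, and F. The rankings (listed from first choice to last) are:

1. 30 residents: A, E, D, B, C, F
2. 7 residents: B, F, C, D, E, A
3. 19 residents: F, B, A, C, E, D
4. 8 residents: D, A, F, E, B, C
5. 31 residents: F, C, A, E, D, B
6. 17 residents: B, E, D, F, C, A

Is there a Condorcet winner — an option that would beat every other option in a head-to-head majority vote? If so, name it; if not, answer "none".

F vs A: 74–38 for F.
F vs E: 65–47 for F.
F vs B: 58–54 for F.
F vs C: 82–30 for F.
F vs D: 57–55 for F.
F beats every other option head-to-head.

F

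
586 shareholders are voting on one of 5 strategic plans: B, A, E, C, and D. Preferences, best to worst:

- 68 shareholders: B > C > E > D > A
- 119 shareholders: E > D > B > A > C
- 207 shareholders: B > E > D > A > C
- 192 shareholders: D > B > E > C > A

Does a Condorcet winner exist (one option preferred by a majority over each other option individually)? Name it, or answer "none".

Checking pairwise contests:
D beats B 311–275.
B beats A 586–0.
B beats E 467–119.
B beats C 586–0.
E beats D 394–192.
Every option loses at least one head-to-head, so there is no Condorcet winner.

none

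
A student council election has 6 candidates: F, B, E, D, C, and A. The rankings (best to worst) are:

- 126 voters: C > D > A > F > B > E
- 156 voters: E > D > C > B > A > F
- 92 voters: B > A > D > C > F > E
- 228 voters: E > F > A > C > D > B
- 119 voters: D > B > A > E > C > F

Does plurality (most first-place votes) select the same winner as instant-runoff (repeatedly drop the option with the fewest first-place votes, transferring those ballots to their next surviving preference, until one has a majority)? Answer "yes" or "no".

yes

Plurality — first-place votes: F 0, B 92, E 384, D 119, C 126, A 0. Winner: E.
Instant-runoff — R1 F 0, B 92, E 384, D 119, C 126, A 0 (E winner). Winner: E.
The two methods agree.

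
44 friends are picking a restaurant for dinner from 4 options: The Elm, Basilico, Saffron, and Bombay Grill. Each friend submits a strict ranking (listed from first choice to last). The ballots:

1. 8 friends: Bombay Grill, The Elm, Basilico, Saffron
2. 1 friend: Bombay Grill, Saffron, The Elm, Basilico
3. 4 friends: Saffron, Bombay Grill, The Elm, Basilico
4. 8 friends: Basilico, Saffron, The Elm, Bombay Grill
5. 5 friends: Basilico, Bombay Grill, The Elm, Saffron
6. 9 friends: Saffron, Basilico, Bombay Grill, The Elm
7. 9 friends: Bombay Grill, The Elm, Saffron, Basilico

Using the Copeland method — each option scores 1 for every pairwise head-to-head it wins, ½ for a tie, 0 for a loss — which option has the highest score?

Bombay Grill

The Elm: ties Basilico and Saffron; loses to Bombay Grill → score 1.
Basilico: ties The Elm and Bombay Grill; loses to Saffron → score 1.
Saffron: beats Basilico; ties The Elm; loses to Bombay Grill → score 1.5.
Bombay Grill: beats The Elm and Saffron; ties Basilico → score 2.5.
Bombay Grill has the best pairwise record.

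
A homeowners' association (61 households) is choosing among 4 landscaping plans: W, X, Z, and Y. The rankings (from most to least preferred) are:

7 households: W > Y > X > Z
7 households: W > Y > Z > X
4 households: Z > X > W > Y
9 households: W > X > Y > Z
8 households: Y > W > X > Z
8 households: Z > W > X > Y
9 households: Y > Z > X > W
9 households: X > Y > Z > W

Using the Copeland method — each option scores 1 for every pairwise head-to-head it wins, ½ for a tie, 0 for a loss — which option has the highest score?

W

W: beats X, Z, and Y → score 3.
X: beats Z; loses to W and Y → score 1.
Z: loses to W, X, and Y → score 0.
Y: beats X and Z; loses to W → score 2.
W has the best pairwise record.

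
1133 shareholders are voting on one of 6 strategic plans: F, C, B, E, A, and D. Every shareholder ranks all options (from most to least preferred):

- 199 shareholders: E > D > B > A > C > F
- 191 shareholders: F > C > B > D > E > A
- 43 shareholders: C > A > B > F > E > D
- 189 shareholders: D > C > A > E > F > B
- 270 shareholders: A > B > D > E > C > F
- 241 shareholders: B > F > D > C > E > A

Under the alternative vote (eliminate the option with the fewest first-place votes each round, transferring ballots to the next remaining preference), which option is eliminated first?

C

Round 1: F 191, C 43, B 241, E 199, A 270, D 189. Eliminate C.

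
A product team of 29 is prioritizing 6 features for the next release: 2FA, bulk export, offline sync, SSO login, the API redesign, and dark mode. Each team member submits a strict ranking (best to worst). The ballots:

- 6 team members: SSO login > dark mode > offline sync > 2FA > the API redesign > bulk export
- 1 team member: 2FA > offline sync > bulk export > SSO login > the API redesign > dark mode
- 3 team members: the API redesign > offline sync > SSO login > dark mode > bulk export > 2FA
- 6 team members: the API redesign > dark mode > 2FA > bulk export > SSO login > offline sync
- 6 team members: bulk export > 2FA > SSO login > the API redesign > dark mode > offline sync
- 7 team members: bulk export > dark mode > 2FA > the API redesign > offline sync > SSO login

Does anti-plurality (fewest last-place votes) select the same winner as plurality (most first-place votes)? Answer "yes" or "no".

no

Anti-plurality — last-place votes: 2FA 3, bulk export 6, offline sync 12, SSO login 7, the API redesign 0, dark mode 1. Winner: the API redesign.
Plurality — first-place votes: 2FA 1, bulk export 13, offline sync 0, SSO login 6, the API redesign 9, dark mode 0. Winner: bulk export.
The two methods disagree.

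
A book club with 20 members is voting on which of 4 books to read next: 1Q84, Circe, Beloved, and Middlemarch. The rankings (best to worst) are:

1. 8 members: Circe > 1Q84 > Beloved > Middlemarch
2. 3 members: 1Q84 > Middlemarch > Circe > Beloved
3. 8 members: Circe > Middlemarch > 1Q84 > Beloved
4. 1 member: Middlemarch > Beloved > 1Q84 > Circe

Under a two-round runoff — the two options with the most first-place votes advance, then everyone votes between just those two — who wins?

Round 1 first-place votes: 1Q84 3, Circe 16, Beloved 0, Middlemarch 1.
Circe and 1Q84 advance.
Runoff: Circe is preferred to 1Q84 by 16 voters; 1Q84 by 4.
Circe wins the runoff.

Circe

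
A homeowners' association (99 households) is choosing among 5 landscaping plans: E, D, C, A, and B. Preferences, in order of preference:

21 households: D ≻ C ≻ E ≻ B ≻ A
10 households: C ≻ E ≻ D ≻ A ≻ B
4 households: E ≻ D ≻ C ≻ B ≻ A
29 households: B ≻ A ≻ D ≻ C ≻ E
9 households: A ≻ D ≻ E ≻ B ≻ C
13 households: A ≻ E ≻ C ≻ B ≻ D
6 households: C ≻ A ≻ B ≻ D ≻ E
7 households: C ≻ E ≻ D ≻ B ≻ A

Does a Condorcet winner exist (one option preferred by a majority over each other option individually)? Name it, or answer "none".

Checking pairwise contests:
D beats E 65–34.
A beats D 57–42.
D beats C 63–36.
B beats A 61–38.
E beats B 64–35.
Every option loses at least one head-to-head, so there is no Condorcet winner.

none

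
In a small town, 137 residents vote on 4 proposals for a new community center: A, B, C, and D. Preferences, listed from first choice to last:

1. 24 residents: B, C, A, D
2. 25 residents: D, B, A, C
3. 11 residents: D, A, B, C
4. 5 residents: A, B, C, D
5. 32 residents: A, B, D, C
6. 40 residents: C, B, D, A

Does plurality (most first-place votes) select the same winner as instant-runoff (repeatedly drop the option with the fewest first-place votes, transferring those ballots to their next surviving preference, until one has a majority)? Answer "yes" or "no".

Plurality — first-place votes: A 37, B 24, C 40, D 36. Winner: C.
Instant-runoff — R1 A 37, B 24, C 40, D 36 (B out); R2 A 37, C 64, D 36 (D out); R3 A 73, C 64 (A winner). Winner: A.
The two methods disagree.

no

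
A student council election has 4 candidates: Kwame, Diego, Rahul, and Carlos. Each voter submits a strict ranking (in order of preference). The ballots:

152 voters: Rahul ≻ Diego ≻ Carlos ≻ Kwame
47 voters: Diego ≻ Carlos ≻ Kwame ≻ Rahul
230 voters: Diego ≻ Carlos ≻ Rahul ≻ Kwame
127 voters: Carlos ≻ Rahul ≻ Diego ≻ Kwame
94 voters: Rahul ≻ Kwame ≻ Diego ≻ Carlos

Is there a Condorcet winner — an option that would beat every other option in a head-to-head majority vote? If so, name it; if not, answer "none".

Checking pairwise contests:
Diego beats Kwame 556–94.
Rahul beats Diego 373–277.
Carlos beats Rahul 404–246.
Diego beats Carlos 523–127.
Every option loses at least one head-to-head, so there is no Condorcet winner.

none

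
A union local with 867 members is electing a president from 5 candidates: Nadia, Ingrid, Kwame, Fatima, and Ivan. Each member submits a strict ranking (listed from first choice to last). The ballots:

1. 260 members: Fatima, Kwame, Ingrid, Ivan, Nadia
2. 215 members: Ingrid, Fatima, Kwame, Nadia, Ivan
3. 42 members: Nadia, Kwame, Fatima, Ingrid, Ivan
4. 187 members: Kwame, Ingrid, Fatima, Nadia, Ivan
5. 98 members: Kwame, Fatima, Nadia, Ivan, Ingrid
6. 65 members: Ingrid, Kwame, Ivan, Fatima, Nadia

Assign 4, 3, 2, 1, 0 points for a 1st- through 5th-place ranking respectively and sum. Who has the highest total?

Kwame

Nadia: 260·0 + 215·1 + 42·4 + 187·1 + 98·2 + 65·0 = 766
Ingrid: 260·2 + 215·4 + 42·1 + 187·3 + 98·0 + 65·4 = 2243
Kwame: 260·3 + 215·2 + 42·3 + 187·4 + 98·4 + 65·3 = 2671
Fatima: 260·4 + 215·3 + 42·2 + 187·2 + 98·3 + 65·1 = 2502
Ivan: 260·1 + 215·0 + 42·0 + 187·0 + 98·1 + 65·2 = 488
Kwame has the highest Borda score (2671).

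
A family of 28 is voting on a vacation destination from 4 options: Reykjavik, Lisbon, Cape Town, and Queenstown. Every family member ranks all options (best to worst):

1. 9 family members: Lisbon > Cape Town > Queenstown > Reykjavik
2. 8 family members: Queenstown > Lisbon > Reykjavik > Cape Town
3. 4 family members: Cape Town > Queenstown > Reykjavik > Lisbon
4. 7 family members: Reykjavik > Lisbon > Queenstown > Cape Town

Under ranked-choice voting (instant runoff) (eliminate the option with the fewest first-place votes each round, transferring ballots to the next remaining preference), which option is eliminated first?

Round 1: Reykjavik 7, Lisbon 9, Cape Town 4, Queenstown 8. Eliminate Cape Town.

Cape Town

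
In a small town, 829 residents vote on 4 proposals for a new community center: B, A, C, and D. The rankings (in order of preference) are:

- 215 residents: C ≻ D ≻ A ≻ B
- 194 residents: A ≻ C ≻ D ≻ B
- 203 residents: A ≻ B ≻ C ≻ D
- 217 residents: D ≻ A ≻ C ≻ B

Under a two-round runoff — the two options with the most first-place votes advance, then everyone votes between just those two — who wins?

D

Round 1 first-place votes: B 0, A 397, C 215, D 217.
A and D advance.
Runoff: A is preferred to D by 397 voters; D by 432.
D wins the runoff.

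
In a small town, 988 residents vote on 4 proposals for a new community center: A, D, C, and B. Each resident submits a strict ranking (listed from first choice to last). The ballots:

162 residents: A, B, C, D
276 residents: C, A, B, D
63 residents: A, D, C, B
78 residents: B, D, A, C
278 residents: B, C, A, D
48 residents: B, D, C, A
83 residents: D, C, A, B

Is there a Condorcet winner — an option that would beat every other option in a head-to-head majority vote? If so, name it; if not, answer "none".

Checking pairwise contests:
C beats A 685–303.
A beats D 779–209.
B beats C 566–422.
A beats B 584–404.
Every option loses at least one head-to-head, so there is no Condorcet winner.

none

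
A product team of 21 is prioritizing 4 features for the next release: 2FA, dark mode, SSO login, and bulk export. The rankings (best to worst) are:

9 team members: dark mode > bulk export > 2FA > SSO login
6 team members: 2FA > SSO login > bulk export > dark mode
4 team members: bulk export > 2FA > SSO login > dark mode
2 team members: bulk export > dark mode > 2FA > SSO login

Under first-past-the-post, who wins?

First-place votes: 2FA 6, dark mode 9, SSO login 0, bulk export 6.
dark mode has the most first-place votes.

dark mode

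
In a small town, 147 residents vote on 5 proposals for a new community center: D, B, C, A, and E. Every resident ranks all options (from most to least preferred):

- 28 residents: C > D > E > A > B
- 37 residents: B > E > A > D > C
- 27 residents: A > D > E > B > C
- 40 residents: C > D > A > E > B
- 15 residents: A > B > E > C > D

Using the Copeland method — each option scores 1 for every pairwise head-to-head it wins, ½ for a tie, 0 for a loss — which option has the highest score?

D: beats B and E; loses to C and A → score 2.
B: beats C; loses to D, A, and E → score 1.
C: beats D; loses to B, A, and E → score 1.
A: beats D, B, C, and E → score 4.
E: beats B and C; loses to D and A → score 2.
A has the best pairwise record.

A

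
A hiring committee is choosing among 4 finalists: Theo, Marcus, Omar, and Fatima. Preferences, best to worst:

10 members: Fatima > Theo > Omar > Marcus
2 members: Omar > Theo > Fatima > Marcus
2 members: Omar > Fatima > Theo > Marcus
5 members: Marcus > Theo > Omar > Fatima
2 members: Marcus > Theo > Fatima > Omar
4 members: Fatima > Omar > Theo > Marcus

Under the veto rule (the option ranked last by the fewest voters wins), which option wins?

Theo

Last-place votes: Theo 0, Marcus 18, Omar 2, Fatima 5.
Theo is ranked last by the fewest voters, so Theo wins.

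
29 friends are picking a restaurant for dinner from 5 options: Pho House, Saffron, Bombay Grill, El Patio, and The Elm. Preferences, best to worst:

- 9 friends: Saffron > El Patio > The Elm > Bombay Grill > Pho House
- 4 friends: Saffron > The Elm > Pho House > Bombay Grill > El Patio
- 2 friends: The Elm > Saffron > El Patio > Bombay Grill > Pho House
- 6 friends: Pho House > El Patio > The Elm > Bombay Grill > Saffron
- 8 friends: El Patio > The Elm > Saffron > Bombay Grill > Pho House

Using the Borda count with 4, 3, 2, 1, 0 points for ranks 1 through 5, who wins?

Pho House: 9·0 + 4·2 + 2·0 + 6·4 + 8·0 = 32
Saffron: 9·4 + 4·4 + 2·3 + 6·0 + 8·2 = 74
Bombay Grill: 9·1 + 4·1 + 2·1 + 6·1 + 8·1 = 29
El Patio: 9·3 + 4·0 + 2·2 + 6·3 + 8·4 = 81
The Elm: 9·2 + 4·3 + 2·4 + 6·2 + 8·3 = 74
El Patio has the highest Borda score (81).

El Patio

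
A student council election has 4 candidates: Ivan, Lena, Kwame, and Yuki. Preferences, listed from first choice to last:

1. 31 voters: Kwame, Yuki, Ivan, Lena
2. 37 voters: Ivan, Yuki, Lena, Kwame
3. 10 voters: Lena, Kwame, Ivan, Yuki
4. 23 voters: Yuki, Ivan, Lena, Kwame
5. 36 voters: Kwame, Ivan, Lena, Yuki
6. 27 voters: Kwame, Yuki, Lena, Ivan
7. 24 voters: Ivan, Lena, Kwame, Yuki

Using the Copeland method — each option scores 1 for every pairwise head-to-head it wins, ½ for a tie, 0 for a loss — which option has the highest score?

Kwame

Ivan: beats Lena and Yuki; loses to Kwame → score 2.
Lena: ties Kwame; loses to Ivan and Yuki → score 0.5.
Kwame: beats Ivan and Yuki; ties Lena → score 2.5.
Yuki: beats Lena; loses to Ivan and Kwame → score 1.
Kwame has the best pairwise record.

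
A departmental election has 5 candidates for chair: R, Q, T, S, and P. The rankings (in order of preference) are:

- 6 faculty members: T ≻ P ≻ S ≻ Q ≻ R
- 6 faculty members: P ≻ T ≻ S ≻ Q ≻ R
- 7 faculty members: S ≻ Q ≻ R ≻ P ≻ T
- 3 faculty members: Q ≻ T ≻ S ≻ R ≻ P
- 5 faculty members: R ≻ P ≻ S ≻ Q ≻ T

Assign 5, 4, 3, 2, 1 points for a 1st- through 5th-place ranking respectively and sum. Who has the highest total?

S

R: 6·1 + 6·1 + 7·3 + 3·2 + 5·5 = 64
Q: 6·2 + 6·2 + 7·4 + 3·5 + 5·2 = 77
T: 6·5 + 6·4 + 7·1 + 3·4 + 5·1 = 78
S: 6·3 + 6·3 + 7·5 + 3·3 + 5·3 = 95
P: 6·4 + 6·5 + 7·2 + 3·1 + 5·4 = 91
S has the highest Borda score (95).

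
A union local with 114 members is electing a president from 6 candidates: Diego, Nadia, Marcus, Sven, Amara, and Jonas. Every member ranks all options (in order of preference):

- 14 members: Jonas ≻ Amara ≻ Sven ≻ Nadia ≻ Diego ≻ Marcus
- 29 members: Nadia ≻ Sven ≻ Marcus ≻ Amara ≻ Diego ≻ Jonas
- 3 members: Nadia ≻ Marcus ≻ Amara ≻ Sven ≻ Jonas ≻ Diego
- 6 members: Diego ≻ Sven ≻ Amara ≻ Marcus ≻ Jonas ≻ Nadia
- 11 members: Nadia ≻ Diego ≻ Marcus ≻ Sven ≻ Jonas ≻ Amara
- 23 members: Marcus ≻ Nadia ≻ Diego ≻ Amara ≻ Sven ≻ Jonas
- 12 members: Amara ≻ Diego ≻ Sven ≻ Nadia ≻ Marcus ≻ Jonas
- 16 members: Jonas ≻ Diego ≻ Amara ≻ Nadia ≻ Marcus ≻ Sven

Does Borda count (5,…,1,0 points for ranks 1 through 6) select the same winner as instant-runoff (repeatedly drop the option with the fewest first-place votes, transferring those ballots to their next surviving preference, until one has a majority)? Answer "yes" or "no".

Borda — scores: Diego 298, Nadia 391, Marcus 287, Sven 269, Amara 295, Jonas 170. Winner: Nadia.
Instant-runoff — R1 Diego 6, Nadia 43, Marcus 23, Sven 0, Amara 12, Jonas 30 (Sven out); R2 Diego 6, Nadia 43, Marcus 23, Amara 12, Jonas 30 (Diego out); R3 Nadia 43, Marcus 23, Amara 18, Jonas 30 (Amara out); R4 Nadia 55, Marcus 29, Jonas 30 (Marcus out); R5 Nadia 78, Jonas 36 (Nadia winner). Winner: Nadia.
The two methods agree.

yes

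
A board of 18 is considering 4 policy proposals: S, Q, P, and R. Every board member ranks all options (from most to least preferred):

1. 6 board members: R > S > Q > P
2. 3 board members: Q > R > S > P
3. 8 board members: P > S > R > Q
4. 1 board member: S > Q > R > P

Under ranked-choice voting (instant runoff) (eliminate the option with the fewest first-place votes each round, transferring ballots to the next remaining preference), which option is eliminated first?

S

Round 1: S 1, Q 3, P 8, R 6. Eliminate S.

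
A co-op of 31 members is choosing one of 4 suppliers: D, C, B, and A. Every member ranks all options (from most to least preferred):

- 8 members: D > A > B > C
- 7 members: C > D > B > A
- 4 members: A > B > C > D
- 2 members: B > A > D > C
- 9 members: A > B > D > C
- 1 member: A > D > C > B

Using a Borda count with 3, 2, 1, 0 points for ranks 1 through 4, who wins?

D: 8·3 + 7·2 + 4·0 + 2·1 + 9·1 + 1·2 = 51
C: 8·0 + 7·3 + 4·1 + 2·0 + 9·0 + 1·1 = 26
B: 8·1 + 7·1 + 4·2 + 2·3 + 9·2 + 1·0 = 47
A: 8·2 + 7·0 + 4·3 + 2·2 + 9·3 + 1·3 = 62
A has the highest Borda score (62).

A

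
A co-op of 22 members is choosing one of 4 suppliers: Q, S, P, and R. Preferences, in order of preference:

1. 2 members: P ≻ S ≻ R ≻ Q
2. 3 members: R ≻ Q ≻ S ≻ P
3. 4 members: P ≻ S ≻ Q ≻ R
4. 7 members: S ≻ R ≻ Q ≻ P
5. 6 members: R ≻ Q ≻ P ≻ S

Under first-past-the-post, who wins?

First-place votes: Q 0, S 7, P 6, R 9.
R has the most first-place votes.

R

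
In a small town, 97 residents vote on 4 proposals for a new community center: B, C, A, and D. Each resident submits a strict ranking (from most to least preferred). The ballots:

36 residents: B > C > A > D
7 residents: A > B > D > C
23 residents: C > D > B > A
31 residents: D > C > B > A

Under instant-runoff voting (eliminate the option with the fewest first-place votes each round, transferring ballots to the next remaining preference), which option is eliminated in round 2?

Round 1: B 36, C 23, A 7, D 31. Eliminate A.
Round 2: B 43, C 23, D 31. Eliminate C.

C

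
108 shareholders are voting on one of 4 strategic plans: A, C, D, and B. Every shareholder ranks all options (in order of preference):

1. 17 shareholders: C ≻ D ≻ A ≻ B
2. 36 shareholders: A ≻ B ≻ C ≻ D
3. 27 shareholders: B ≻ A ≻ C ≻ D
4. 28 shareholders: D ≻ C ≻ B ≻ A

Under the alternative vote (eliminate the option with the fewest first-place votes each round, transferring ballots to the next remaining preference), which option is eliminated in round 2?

B

Round 1: A 36, C 17, D 28, B 27. Eliminate C.
Round 2: A 36, D 45, B 27. Eliminate B.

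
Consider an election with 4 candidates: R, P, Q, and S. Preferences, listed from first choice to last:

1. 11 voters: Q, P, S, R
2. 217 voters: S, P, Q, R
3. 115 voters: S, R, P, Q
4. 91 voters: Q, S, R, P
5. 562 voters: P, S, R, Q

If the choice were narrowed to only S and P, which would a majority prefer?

Voters preferring S to P: 423; preferring P to S: 573.
P wins the head-to-head.

P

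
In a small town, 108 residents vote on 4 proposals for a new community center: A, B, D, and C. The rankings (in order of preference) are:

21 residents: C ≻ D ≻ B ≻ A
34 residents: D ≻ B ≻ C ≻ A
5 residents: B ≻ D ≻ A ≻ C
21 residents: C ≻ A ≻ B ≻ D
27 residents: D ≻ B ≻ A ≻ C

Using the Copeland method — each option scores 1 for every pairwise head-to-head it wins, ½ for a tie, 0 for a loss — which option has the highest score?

D

A: loses to B, D, and C → score 0.
B: beats A and C; loses to D → score 2.
D: beats A, B, and C → score 3.
C: beats A; loses to B and D → score 1.
D has the best pairwise record.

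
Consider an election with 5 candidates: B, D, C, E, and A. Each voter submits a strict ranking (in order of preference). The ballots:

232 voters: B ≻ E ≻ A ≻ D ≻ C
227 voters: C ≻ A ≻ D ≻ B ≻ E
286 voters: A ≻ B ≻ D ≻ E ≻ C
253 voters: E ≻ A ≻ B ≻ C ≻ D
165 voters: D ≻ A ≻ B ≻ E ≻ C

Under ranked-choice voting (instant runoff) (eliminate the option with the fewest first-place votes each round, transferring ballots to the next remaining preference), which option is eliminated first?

D

Round 1: B 232, D 165, C 227, E 253, A 286. Eliminate D.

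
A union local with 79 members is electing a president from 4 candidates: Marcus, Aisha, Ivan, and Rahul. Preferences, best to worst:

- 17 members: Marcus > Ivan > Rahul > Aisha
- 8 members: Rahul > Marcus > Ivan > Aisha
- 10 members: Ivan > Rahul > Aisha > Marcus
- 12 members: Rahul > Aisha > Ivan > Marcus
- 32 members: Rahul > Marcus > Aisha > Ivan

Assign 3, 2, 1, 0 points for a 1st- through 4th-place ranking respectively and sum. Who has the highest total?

Rahul

Marcus: 17·3 + 8·2 + 10·0 + 12·0 + 32·2 = 131
Aisha: 17·0 + 8·0 + 10·1 + 12·2 + 32·1 = 66
Ivan: 17·2 + 8·1 + 10·3 + 12·1 + 32·0 = 84
Rahul: 17·1 + 8·3 + 10·2 + 12·3 + 32·3 = 193
Rahul has the highest Borda score (193).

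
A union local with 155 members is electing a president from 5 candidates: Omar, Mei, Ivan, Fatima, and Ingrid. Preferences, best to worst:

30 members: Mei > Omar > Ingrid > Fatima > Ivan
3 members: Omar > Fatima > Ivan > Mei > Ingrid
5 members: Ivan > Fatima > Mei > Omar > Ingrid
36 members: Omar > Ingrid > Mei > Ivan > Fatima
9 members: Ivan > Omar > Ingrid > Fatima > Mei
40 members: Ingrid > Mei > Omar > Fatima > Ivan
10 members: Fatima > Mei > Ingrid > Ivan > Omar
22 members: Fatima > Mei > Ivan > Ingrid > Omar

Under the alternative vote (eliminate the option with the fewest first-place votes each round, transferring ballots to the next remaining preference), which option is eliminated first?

Round 1: Omar 39, Mei 30, Ivan 14, Fatima 32, Ingrid 40. Eliminate Ivan.

Ivan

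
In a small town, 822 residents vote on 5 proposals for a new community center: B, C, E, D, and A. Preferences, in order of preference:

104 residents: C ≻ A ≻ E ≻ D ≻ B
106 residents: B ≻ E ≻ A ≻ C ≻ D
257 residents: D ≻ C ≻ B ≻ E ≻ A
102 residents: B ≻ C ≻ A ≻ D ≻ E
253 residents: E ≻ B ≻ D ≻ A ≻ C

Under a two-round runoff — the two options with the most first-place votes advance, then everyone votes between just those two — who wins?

Round 1 first-place votes: B 208, C 104, E 253, D 257, A 0.
D and E advance.
Runoff: D is preferred to E by 359 voters; E by 463.
E wins the runoff.

E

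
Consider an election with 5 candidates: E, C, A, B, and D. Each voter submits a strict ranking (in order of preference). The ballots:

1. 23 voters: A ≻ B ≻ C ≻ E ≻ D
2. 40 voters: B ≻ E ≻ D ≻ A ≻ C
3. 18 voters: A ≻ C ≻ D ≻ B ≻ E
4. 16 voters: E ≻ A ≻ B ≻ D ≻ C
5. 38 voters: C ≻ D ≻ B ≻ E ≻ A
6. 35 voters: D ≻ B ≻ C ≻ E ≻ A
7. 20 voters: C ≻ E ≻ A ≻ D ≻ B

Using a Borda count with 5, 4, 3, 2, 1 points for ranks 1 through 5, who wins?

B

E: 23·2 + 40·4 + 18·1 + 16·5 + 38·2 + 35·2 + 20·4 = 530
C: 23·3 + 40·1 + 18·4 + 16·1 + 38·5 + 35·3 + 20·5 = 592
A: 23·5 + 40·2 + 18·5 + 16·4 + 38·1 + 35·1 + 20·3 = 482
B: 23·4 + 40·5 + 18·2 + 16·3 + 38·3 + 35·4 + 20·1 = 650
D: 23·1 + 40·3 + 18·3 + 16·2 + 38·4 + 35·5 + 20·2 = 596
B has the highest Borda score (650).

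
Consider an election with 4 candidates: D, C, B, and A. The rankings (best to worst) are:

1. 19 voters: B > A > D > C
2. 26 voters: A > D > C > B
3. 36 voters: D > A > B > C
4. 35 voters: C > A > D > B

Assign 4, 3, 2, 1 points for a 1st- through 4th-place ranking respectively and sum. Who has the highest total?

A

D: 19·2 + 26·3 + 36·4 + 35·2 = 330
C: 19·1 + 26·2 + 36·1 + 35·4 = 247
B: 19·4 + 26·1 + 36·2 + 35·1 = 209
A: 19·3 + 26·4 + 36·3 + 35·3 = 374
A has the highest Borda score (374).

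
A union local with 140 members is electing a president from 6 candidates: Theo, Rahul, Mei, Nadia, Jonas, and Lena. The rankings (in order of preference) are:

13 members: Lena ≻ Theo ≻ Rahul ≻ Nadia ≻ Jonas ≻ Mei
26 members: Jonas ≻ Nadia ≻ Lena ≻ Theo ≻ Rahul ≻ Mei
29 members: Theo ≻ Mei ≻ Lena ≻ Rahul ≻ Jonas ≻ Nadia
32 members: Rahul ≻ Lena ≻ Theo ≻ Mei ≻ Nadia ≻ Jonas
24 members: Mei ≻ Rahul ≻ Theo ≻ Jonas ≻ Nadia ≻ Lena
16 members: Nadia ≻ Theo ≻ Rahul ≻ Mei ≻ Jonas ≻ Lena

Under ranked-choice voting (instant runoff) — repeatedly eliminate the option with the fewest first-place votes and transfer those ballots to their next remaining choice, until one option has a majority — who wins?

Theo

Round 1: Theo 29, Rahul 32, Mei 24, Nadia 16, Jonas 26, Lena 13. Eliminate Lena.
Round 2: Theo 42, Rahul 32, Mei 24, Nadia 16, Jonas 26. Eliminate Nadia.
Round 3: Theo 58, Rahul 32, Mei 24, Jonas 26. Eliminate Mei.
Round 4: Theo 58, Rahul 56, Jonas 26. Eliminate Jonas.
Round 5: Theo 84, Rahul 56. Theo has a majority.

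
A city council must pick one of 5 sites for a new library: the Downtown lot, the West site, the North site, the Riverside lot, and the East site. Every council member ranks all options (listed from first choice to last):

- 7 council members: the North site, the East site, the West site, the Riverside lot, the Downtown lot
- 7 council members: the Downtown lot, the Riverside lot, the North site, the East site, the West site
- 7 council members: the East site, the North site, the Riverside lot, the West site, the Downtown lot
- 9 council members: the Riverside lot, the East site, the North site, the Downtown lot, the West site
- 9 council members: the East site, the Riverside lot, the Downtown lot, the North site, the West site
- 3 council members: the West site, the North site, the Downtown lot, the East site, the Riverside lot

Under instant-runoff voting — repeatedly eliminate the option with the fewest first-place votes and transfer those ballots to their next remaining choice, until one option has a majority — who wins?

Round 1: the Downtown lot 7, the West site 3, the North site 7, the Riverside lot 9, the East site 16. Eliminate the West site.
Round 2: the Downtown lot 7, the North site 10, the Riverside lot 9, the East site 16. Eliminate the Downtown lot.
Round 3: the North site 10, the Riverside lot 16, the East site 16. Eliminate the North site.
Round 4: the Riverside lot 16, the East site 26. The East site has a majority.

the East site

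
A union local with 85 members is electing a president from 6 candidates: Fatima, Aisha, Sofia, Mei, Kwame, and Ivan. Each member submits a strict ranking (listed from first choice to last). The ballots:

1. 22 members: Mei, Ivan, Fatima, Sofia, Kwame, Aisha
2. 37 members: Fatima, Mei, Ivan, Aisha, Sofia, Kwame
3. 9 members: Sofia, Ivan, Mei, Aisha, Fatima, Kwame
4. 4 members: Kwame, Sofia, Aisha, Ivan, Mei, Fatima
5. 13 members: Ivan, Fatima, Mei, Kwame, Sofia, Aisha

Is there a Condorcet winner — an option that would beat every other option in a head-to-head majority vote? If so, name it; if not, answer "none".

none

Checking pairwise contests:
Ivan beats Fatima 48–37.
Fatima beats Aisha 72–13.
Fatima beats Sofia 72–13.
Fatima beats Mei 50–35.
Fatima beats Kwame 81–4.
Mei beats Ivan 59–26.
Every option loses at least one head-to-head, so there is no Condorcet winner.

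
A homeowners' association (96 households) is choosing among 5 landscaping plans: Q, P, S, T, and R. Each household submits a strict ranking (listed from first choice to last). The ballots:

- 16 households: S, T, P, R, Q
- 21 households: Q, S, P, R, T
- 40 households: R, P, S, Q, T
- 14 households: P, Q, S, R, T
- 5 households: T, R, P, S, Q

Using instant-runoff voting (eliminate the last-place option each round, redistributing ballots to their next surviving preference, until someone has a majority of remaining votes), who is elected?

R

Round 1: Q 21, P 14, S 16, T 5, R 40. Eliminate T.
Round 2: Q 21, P 14, S 16, R 45. Eliminate P.
Round 3: Q 35, S 16, R 45. Eliminate S.
Round 4: Q 35, R 61. R has a majority.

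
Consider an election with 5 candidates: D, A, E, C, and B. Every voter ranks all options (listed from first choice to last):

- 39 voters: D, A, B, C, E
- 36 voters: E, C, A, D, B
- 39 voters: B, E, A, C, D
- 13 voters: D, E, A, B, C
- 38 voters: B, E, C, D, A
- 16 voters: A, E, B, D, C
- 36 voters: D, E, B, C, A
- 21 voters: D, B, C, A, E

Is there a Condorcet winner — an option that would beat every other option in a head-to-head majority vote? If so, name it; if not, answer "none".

none

Checking pairwise contests:
E beats D 129–109.
D beats A 147–91.
B beats E 137–101.
D beats C 125–113.
D beats B 145–93.
Every option loses at least one head-to-head, so there is no Condorcet winner.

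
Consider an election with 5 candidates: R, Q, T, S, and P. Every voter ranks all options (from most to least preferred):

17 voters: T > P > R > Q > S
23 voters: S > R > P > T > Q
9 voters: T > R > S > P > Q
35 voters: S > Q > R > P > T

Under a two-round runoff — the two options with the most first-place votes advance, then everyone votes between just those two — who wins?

Round 1 first-place votes: R 0, Q 0, T 26, S 58, P 0.
S and T advance.
Runoff: S is preferred to T by 58 voters; T by 26.
S wins the runoff.

S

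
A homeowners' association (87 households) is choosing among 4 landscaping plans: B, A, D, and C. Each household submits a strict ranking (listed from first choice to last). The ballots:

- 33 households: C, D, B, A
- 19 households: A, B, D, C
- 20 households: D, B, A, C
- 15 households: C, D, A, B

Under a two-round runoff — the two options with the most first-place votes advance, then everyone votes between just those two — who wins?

C

Round 1 first-place votes: B 0, A 19, D 20, C 48.
C and D advance.
Runoff: C is preferred to D by 48 voters; D by 39.
C wins the runoff.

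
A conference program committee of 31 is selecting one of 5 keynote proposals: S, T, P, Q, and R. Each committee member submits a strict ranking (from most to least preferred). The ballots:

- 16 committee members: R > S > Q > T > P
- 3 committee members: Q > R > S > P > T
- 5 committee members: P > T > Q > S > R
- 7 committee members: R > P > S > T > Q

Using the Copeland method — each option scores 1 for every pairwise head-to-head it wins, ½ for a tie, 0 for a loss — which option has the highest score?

R

S: beats T, P, and Q; loses to R → score 3.
T: beats P; loses to S, Q, and R → score 1.
P: loses to S, T, Q, and R → score 0.
Q: beats T and P; loses to S and R → score 2.
R: beats S, T, P, and Q → score 4.
R has the best pairwise record.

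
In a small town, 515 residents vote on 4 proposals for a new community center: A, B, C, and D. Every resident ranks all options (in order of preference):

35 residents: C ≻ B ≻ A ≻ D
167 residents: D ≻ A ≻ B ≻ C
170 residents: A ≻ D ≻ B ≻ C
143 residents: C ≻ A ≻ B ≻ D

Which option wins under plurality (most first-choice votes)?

C

First-place votes: A 170, B 0, C 178, D 167.
C has the most first-place votes.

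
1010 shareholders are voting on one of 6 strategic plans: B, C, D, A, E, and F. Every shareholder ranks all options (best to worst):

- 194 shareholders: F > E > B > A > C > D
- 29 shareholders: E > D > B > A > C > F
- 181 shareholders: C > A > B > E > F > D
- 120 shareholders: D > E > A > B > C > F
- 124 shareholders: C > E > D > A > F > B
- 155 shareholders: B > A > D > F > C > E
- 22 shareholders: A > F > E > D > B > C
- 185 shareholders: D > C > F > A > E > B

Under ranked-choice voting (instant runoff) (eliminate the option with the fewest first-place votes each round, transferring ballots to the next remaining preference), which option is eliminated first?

A

Round 1: B 155, C 305, D 305, A 22, E 29, F 194. Eliminate A.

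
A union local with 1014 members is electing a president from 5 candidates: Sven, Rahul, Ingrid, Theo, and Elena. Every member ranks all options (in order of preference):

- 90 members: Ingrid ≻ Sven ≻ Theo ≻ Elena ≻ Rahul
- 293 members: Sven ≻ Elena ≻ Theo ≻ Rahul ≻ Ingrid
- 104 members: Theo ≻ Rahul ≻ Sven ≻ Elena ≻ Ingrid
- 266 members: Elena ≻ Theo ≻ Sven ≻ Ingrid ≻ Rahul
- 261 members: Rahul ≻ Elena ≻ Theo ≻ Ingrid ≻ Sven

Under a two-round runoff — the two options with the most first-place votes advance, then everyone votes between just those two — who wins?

Round 1 first-place votes: Sven 293, Rahul 261, Ingrid 90, Theo 104, Elena 266.
Sven and Elena advance.
Runoff: Sven is preferred to Elena by 487 voters; Elena by 527.
Elena wins the runoff.

Elena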